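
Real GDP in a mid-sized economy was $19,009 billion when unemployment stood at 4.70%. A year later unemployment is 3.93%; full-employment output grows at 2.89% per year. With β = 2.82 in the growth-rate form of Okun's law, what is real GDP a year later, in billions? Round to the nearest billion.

Δu = 3.93 - 4.7 = -0.77 points.
Okun's law (growth form): g_Y = g_Y* - β × Δu = 2.89 - 2.82 × (-0.77) = 2.89 + 2.1714 = 5.0614%.
Real GDP in the next year = 19009 × (1 + 5.0614/100) = 19009 × 1.050614 ≈ 19971 billion.

$19,971 billion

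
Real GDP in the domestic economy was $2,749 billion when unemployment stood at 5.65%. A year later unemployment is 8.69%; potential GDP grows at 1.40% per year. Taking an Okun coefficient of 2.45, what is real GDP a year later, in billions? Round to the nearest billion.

Δu = 8.69 - 5.65 = 3.04 points.
Okun's law (growth form): g_Y = g_Y* - β × Δu = 1.40 - 2.45 × (3.04) = 1.4 - 7.448 = -6.048%.
Real GDP in the next year = 2749 × (1 - 6.048/100) = 2749 × 0.93952 ≈ 2583 billion.

$2,583 billion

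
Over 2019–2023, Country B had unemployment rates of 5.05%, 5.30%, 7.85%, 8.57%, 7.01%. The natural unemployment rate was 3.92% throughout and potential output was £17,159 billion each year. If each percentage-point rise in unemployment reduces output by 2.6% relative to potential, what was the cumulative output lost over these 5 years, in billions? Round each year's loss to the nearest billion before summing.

£6,327 billion

Year 2019: gap = -2.6 × (5.05 - 3.92) = -2.938%, loss ≈ 17159 × 2.938/100 ≈ 504.
Year 2020: gap = -2.6 × (5.3 - 3.92) = -3.588%, loss ≈ 17159 × 3.588/100 ≈ 616.
Year 2021: gap = -2.6 × (7.85 - 3.92) = -10.218%, loss ≈ 17159 × 10.218/100 ≈ 1753.
Year 2022: gap = -2.6 × (8.57 - 3.92) = -12.09%, loss ≈ 17159 × 12.09/100 ≈ 2075.
Year 2023: gap = -2.6 × (7.01 - 3.92) = -8.034%, loss ≈ 17159 × 8.034/100 ≈ 1379.
Total lost output = 504 + 616 + 1753 + 2075 + 1379 = 6327 billion.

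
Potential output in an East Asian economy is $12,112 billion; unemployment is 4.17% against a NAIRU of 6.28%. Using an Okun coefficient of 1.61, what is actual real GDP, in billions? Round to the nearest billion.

Unemployment gap = 4.17 - 6.28 = -2.11 points, so the output gap is -1.61 × (-2.11) = 3.3971%.
Actual GDP = 12112 × (1 + 3.3971/100) = 12112 × 1.033971 ≈ 12523 billion.

$12,523 billion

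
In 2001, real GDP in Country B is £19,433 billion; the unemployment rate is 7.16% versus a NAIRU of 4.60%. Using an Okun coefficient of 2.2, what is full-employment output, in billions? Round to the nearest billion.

Unemployment gap = 7.16 - 4.6 = 2.56 points, so output gap = -2.2 × 2.56 = -5.632%.
Since Y = Y* × (1 + gap/100), Y* = 19433/0.94368 ≈ 20593 billion.

£20,593 billion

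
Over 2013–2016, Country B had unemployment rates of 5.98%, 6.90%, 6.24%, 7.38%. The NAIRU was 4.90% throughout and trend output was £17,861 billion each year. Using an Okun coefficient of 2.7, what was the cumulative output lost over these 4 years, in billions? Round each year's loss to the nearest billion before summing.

£3,327 billion

Year 2013: gap = -2.7 × (5.98 - 4.9) = -2.916%, loss ≈ 17861 × 2.916/100 ≈ 521.
Year 2014: gap = -2.7 × (6.9 - 4.9) = -5.4%, loss ≈ 17861 × 5.4/100 ≈ 964.
Year 2015: gap = -2.7 × (6.24 - 4.9) = -3.618%, loss ≈ 17861 × 3.618/100 ≈ 646.
Year 2016: gap = -2.7 × (7.38 - 4.9) = -6.696%, loss ≈ 17861 × 6.696/100 ≈ 1196.
Total lost output = 521 + 964 + 646 + 1196 = 3327 billion.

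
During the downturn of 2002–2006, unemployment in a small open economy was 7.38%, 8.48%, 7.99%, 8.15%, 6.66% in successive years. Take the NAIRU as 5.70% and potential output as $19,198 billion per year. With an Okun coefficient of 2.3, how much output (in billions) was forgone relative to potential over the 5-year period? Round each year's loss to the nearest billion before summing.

$4,487 billion

Year 2002: gap = -2.3 × (7.38 - 5.7) = -3.864%, loss ≈ 19198 × 3.864/100 ≈ 742.
Year 2003: gap = -2.3 × (8.48 - 5.7) = -6.394%, loss ≈ 19198 × 6.394/100 ≈ 1228.
Year 2004: gap = -2.3 × (7.99 - 5.7) = -5.267%, loss ≈ 19198 × 5.267/100 ≈ 1011.
Year 2005: gap = -2.3 × (8.15 - 5.7) = -5.635%, loss ≈ 19198 × 5.635/100 ≈ 1082.
Year 2006: gap = -2.3 × (6.66 - 5.7) = -2.208%, loss ≈ 19198 × 2.208/100 ≈ 424.
Total lost output = 742 + 1228 + 1011 + 1082 + 424 = 4487 billion.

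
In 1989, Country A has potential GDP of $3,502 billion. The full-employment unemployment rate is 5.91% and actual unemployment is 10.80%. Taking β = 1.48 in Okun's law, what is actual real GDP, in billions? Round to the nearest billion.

$3,249 billion

Unemployment gap = 10.8 - 5.91 = 4.89 points, so the output gap is -1.48 × 4.89 = -7.2372%.
Actual GDP = 3502 × (1 - 7.2372/100) = 3502 × 0.927628 ≈ 3249 billion.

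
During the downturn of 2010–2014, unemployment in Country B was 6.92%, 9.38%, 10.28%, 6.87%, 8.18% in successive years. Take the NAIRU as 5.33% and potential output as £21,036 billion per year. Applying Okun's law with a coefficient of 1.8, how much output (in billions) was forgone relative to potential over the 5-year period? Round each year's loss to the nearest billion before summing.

£5,672 billion

Year 2010: gap = -1.8 × (6.92 - 5.33) = -2.862%, loss ≈ 21036 × 2.862/100 ≈ 602.
Year 2011: gap = -1.8 × (9.38 - 5.33) = -7.29%, loss ≈ 21036 × 7.29/100 ≈ 1534.
Year 2012: gap = -1.8 × (10.28 - 5.33) = -8.91%, loss ≈ 21036 × 8.91/100 ≈ 1874.
Year 2013: gap = -1.8 × (6.87 - 5.33) = -2.772%, loss ≈ 21036 × 2.772/100 ≈ 583.
Year 2014: gap = -1.8 × (8.18 - 5.33) = -5.13%, loss ≈ 21036 × 5.13/100 ≈ 1079.
Total lost output = 602 + 1534 + 1874 + 583 + 1079 = 5672 billion.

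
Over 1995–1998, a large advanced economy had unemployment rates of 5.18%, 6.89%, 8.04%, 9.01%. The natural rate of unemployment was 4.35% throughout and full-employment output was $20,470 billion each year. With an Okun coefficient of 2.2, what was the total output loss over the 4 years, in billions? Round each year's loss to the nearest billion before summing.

$5,279 billion

Year 1995: gap = -2.2 × (5.18 - 4.35) = -1.826%, loss ≈ 20470 × 1.826/100 ≈ 374.
Year 1996: gap = -2.2 × (6.89 - 4.35) = -5.588%, loss ≈ 20470 × 5.588/100 ≈ 1144.
Year 1997: gap = -2.2 × (8.04 - 4.35) = -8.118%, loss ≈ 20470 × 8.118/100 ≈ 1662.
Year 1998: gap = -2.2 × (9.01 - 4.35) = -10.252%, loss ≈ 20470 × 10.252/100 ≈ 2099.
Total lost output = 374 + 1144 + 1662 + 2099 = 5279 billion.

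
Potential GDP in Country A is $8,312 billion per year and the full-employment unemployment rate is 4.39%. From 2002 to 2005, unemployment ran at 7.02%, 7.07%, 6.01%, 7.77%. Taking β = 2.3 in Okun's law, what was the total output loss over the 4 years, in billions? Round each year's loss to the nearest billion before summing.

Year 2002: gap = -2.3 × (7.02 - 4.39) = -6.049%, loss ≈ 8312 × 6.049/100 ≈ 503.
Year 2003: gap = -2.3 × (7.07 - 4.39) = -6.164%, loss ≈ 8312 × 6.164/100 ≈ 512.
Year 2004: gap = -2.3 × (6.01 - 4.39) = -3.726%, loss ≈ 8312 × 3.726/100 ≈ 310.
Year 2005: gap = -2.3 × (7.77 - 4.39) = -7.774%, loss ≈ 8312 × 7.774/100 ≈ 646.
Total lost output = 503 + 512 + 310 + 646 = 1971 billion.

$1,971 billion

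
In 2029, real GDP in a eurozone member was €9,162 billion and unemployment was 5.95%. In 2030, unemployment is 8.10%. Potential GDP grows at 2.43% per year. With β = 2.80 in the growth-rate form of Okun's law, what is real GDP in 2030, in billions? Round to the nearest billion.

€8,833 billion

Δu = 8.1 - 5.95 = 2.15 points.
Okun's law (growth form): g_Y = g_Y* - β × Δu = 2.43 - 2.80 × (2.15) = 2.43 - 6.02 = -3.59%.
Real GDP in the next year = 9162 × (1 - 3.59/100) = 9162 × 0.9641 ≈ 8833 billion.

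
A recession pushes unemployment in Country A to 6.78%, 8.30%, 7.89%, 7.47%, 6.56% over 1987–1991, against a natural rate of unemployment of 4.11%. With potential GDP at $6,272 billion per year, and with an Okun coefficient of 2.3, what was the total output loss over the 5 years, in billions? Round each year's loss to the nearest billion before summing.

$2,372 billion

Year 1987: gap = -2.3 × (6.78 - 4.11) = -6.141%, loss ≈ 6272 × 6.141/100 ≈ 385.
Year 1988: gap = -2.3 × (8.3 - 4.11) = -9.637%, loss ≈ 6272 × 9.637/100 ≈ 604.
Year 1989: gap = -2.3 × (7.89 - 4.11) = -8.694%, loss ≈ 6272 × 8.694/100 ≈ 545.
Year 1990: gap = -2.3 × (7.47 - 4.11) = -7.728%, loss ≈ 6272 × 7.728/100 ≈ 485.
Year 1991: gap = -2.3 × (6.56 - 4.11) = -5.635%, loss ≈ 6272 × 5.635/100 ≈ 353.
Total lost output = 385 + 604 + 545 + 485 + 353 = 2372 billion.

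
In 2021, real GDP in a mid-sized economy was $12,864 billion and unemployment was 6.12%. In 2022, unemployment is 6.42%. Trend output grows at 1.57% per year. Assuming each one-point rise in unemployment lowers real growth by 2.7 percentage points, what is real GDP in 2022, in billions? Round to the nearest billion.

Δu = 6.42 - 6.12 = 0.3 points.
Okun's law (growth form): g_Y = g_Y* - β × Δu = 1.57 - 2.7 × (0.30) = 1.57 - 0.81 = 0.76%.
Real GDP in the next year = 12864 × (1 + 0.76/100) = 12864 × 1.0076 ≈ 12962 billion.

$12,962 billion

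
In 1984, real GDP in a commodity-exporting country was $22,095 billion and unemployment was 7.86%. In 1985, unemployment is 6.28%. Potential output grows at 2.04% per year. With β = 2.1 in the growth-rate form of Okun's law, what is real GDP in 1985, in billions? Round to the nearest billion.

$23,279 billion

Δu = 6.28 - 7.86 = -1.58 points.
Okun's law (growth form): g_Y = g_Y* - β × Δu = 2.04 - 2.1 × (-1.58) = 2.04 + 3.318 = 5.358%.
Real GDP in the next year = 22095 × (1 + 5.358/100) = 22095 × 1.05358 ≈ 23279 billion.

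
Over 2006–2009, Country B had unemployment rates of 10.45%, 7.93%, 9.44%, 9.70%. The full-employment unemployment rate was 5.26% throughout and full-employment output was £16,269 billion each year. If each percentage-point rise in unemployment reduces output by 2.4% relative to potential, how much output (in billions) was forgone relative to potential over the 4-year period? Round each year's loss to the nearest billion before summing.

£6,435 billion

Year 2006: gap = -2.4 × (10.45 - 5.26) = -12.456%, loss ≈ 16269 × 12.456/100 ≈ 2026.
Year 2007: gap = -2.4 × (7.93 - 5.26) = -6.408%, loss ≈ 16269 × 6.408/100 ≈ 1043.
Year 2008: gap = -2.4 × (9.44 - 5.26) = -10.032%, loss ≈ 16269 × 10.032/100 ≈ 1632.
Year 2009: gap = -2.4 × (9.7 - 5.26) = -10.656%, loss ≈ 16269 × 10.656/100 ≈ 1734.
Total lost output = 2026 + 1043 + 1632 + 1734 = 6435 billion.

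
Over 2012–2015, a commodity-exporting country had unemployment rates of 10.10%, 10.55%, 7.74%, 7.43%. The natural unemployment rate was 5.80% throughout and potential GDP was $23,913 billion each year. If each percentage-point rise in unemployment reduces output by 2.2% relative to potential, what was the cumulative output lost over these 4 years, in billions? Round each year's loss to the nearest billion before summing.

Year 2012: gap = -2.2 × (10.1 - 5.8) = -9.46%, loss ≈ 23913 × 9.46/100 ≈ 2262.
Year 2013: gap = -2.2 × (10.55 - 5.8) = -10.45%, loss ≈ 23913 × 10.45/100 ≈ 2499.
Year 2014: gap = -2.2 × (7.74 - 5.8) = -4.268%, loss ≈ 23913 × 4.268/100 ≈ 1021.
Year 2015: gap = -2.2 × (7.43 - 5.8) = -3.586%, loss ≈ 23913 × 3.586/100 ≈ 858.
Total lost output = 2262 + 2499 + 1021 + 858 = 6640 billion.

$6,640 billion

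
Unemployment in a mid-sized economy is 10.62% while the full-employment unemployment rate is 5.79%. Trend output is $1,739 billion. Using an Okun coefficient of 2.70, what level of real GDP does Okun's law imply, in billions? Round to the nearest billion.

Unemployment gap = 10.62 - 5.79 = 4.83 points, so the output gap is -2.7 × 4.83 = -13.041%.
Actual GDP = 1739 × (1 - 13.041/100) = 1739 × 0.86959 ≈ 1512 billion.

$1,512 billion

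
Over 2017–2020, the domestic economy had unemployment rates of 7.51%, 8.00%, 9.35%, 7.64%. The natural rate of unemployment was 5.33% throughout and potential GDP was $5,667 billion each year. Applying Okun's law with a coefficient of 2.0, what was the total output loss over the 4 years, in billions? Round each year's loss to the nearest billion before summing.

Year 2017: gap = -2.0 × (7.51 - 5.33) = -4.36%, loss ≈ 5667 × 4.36/100 ≈ 247.
Year 2018: gap = -2.0 × (8 - 5.33) = -5.34%, loss ≈ 5667 × 5.34/100 ≈ 303.
Year 2019: gap = -2.0 × (9.35 - 5.33) = -8.04%, loss ≈ 5667 × 8.04/100 ≈ 456.
Year 2020: gap = -2.0 × (7.64 - 5.33) = -4.62%, loss ≈ 5667 × 4.62/100 ≈ 262.
Total lost output = 247 + 303 + 456 + 262 = 1268 billion.

$1,268 billion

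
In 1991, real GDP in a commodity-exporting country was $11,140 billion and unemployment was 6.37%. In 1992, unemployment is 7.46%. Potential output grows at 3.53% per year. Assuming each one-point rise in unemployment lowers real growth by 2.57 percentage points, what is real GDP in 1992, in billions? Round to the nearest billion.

Δu = 7.46 - 6.37 = 1.09 points.
Okun's law (growth form): g_Y = g_Y* - β × Δu = 3.53 - 2.57 × (1.09) = 3.53 - 2.8013 = 0.7287%.
Real GDP in the next year = 11140 × (1 + 0.7287/100) = 11140 × 1.007287 ≈ 11221 billion.

$11,221 billion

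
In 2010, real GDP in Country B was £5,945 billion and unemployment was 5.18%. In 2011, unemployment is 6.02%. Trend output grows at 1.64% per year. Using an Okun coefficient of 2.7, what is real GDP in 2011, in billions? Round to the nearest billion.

£5,908 billion

Δu = 6.02 - 5.18 = 0.84 points.
Okun's law (growth form): g_Y = g_Y* - β × Δu = 1.64 - 2.7 × (0.84) = 1.64 - 2.268 = -0.628%.
Real GDP in the next year = 5945 × (1 - 0.628/100) = 5945 × 0.99372 ≈ 5908 billion.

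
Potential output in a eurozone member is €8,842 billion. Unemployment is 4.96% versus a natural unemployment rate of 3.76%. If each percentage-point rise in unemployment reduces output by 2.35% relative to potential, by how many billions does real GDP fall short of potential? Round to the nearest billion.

€249 billion

Output gap = -2.35 × (4.96 - 3.76) = -2.35 × 1.2 = -2.82%.
Actual GDP ≈ 8842 × 0.9718 ≈ 8593 billion, so the shortfall is 8842 - 8593 = 249 billion.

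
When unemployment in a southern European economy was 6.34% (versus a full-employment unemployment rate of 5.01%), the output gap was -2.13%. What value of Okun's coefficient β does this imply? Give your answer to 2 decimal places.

Okun's law: output gap = -β × (u - u*).
-2.13 = -β × (6.34 - 5.01) = -β × 1.33, so β = 2.13/1.33 = 1.60.

β ≈ 1.60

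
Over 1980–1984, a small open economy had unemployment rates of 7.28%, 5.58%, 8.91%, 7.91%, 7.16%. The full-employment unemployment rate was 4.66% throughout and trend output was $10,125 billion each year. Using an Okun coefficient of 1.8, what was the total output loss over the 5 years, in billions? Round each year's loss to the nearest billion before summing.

$2,468 billion

Year 1980: gap = -1.8 × (7.28 - 4.66) = -4.716%, loss ≈ 10125 × 4.716/100 ≈ 477.
Year 1981: gap = -1.8 × (5.58 - 4.66) = -1.656%, loss ≈ 10125 × 1.656/100 ≈ 168.
Year 1982: gap = -1.8 × (8.91 - 4.66) = -7.65%, loss ≈ 10125 × 7.65/100 ≈ 775.
Year 1983: gap = -1.8 × (7.91 - 4.66) = -5.85%, loss ≈ 10125 × 5.85/100 ≈ 592.
Year 1984: gap = -1.8 × (7.16 - 4.66) = -4.5%, loss ≈ 10125 × 4.5/100 ≈ 456.
Total lost output = 477 + 168 + 775 + 592 + 456 = 2468 billion.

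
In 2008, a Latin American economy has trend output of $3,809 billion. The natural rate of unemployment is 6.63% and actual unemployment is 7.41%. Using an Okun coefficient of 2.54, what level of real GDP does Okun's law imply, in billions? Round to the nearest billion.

$3,734 billion

Unemployment gap = 7.41 - 6.63 = 0.78 points, so the output gap is -2.54 × 0.78 = -1.9812%.
Actual GDP = 3809 × (1 - 1.9812/100) = 3809 × 0.980188 ≈ 3734 billion.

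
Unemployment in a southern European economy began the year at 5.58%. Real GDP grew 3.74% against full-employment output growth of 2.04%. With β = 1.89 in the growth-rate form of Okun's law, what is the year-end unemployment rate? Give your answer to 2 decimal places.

Growth-rate Okun's law: g_Y = g_Y* - β × Δu, so Δu = (g_Y* - g_Y)/β.
Δu = (2.04 - 3.74)/1.89 = -1.7/1.89 = -0.90 percentage points.
Year-end unemployment = 5.58 - 0.9 = 4.68%.

4.68%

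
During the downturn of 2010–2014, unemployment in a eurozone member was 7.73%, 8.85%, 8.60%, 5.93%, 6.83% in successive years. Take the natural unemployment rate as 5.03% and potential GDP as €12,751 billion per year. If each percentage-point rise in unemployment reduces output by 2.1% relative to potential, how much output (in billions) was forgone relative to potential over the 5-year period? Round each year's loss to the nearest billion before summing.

Year 2010: gap = -2.1 × (7.73 - 5.03) = -5.67%, loss ≈ 12751 × 5.67/100 ≈ 723.
Year 2011: gap = -2.1 × (8.85 - 5.03) = -8.022%, loss ≈ 12751 × 8.022/100 ≈ 1023.
Year 2012: gap = -2.1 × (8.6 - 5.03) = -7.497%, loss ≈ 12751 × 7.497/100 ≈ 956.
Year 2013: gap = -2.1 × (5.93 - 5.03) = -1.89%, loss ≈ 12751 × 1.89/100 ≈ 241.
Year 2014: gap = -2.1 × (6.83 - 5.03) = -3.78%, loss ≈ 12751 × 3.78/100 ≈ 482.
Total lost output = 723 + 1023 + 956 + 241 + 482 = 3425 billion.

€3,425 billion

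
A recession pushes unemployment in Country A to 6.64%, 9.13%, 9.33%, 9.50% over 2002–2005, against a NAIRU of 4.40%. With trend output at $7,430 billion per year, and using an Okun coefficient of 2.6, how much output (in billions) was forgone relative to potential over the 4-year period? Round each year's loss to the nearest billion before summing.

Year 2002: gap = -2.6 × (6.64 - 4.4) = -5.824%, loss ≈ 7430 × 5.824/100 ≈ 433.
Year 2003: gap = -2.6 × (9.13 - 4.4) = -12.298%, loss ≈ 7430 × 12.298/100 ≈ 914.
Year 2004: gap = -2.6 × (9.33 - 4.4) = -12.818%, loss ≈ 7430 × 12.818/100 ≈ 952.
Year 2005: gap = -2.6 × (9.5 - 4.4) = -13.26%, loss ≈ 7430 × 13.26/100 ≈ 985.
Total lost output = 433 + 914 + 952 + 985 = 3284 billion.

$3,284 billion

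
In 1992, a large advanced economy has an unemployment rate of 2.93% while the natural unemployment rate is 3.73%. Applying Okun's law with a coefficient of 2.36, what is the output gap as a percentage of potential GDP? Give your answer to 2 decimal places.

The unemployment gap is 2.93 - 3.73 = -0.8 percentage points.
Okun's law gives an output gap of -2.36 × (-0.8) = 1.888%, i.e. 1.89% above potential.

1.89%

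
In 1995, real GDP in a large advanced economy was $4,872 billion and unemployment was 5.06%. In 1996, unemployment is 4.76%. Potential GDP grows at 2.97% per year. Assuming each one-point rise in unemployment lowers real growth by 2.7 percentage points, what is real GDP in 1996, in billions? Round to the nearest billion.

$5,056 billion

Δu = 4.76 - 5.06 = -0.3 points.
Okun's law (growth form): g_Y = g_Y* - β × Δu = 2.97 - 2.7 × (-0.30) = 2.97 + 0.81 = 3.78%.
Real GDP in the next year = 4872 × (1 + 3.78/100) = 4872 × 1.0378 ≈ 5056 billion.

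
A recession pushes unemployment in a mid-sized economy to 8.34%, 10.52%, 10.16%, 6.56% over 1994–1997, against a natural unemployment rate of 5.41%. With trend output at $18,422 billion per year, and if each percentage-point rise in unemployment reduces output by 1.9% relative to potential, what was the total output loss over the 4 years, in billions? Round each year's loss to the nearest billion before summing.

$4,881 billion

Year 1994: gap = -1.9 × (8.34 - 5.41) = -5.567%, loss ≈ 18422 × 5.567/100 ≈ 1026.
Year 1995: gap = -1.9 × (10.52 - 5.41) = -9.709%, loss ≈ 18422 × 9.709/100 ≈ 1789.
Year 1996: gap = -1.9 × (10.16 - 5.41) = -9.025%, loss ≈ 18422 × 9.025/100 ≈ 1663.
Year 1997: gap = -1.9 × (6.56 - 5.41) = -2.185%, loss ≈ 18422 × 2.185/100 ≈ 403.
Total lost output = 1026 + 1789 + 1663 + 403 = 4881 billion.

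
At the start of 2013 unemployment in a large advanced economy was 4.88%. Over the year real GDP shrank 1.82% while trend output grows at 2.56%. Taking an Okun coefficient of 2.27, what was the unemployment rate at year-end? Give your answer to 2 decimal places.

6.81%

Growth-rate Okun's law: g_Y = g_Y* - β × Δu, so Δu = (g_Y* - g_Y)/β.
Δu = (2.56 + 1.82)/2.27 = 4.38/2.27 = 1.93 percentage points.
Year-end unemployment = 4.88 + 1.93 = 6.81%.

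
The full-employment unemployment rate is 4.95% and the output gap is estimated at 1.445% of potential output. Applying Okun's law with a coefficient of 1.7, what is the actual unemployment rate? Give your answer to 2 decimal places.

4.10%

From Okun's law, u - u* = -(output gap)/β = -(1.445)/1.7 = -0.85 points.
So u = 4.95 - 0.85 = 4.10%.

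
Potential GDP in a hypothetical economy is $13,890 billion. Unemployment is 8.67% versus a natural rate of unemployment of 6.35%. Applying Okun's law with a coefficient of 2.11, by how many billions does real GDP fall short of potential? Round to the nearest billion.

$680 billion

Output gap = -2.11 × (8.67 - 6.35) = -2.11 × 2.32 = -4.8952%.
Actual GDP ≈ 13890 × 0.951048 ≈ 13210 billion, so the shortfall is 13890 - 13210 = 680 billion.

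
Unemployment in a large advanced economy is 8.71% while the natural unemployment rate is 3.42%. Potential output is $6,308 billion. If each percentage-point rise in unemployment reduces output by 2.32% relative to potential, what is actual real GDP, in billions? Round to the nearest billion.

$5,534 billion

Unemployment gap = 8.71 - 3.42 = 5.29 points, so the output gap is -2.32 × 5.29 = -12.2728%.
Actual GDP = 6308 × (1 - 12.2728/100) = 6308 × 0.877272 ≈ 5534 billion.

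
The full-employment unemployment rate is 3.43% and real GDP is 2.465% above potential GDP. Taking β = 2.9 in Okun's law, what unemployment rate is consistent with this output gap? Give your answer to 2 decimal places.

From Okun's law, u - u* = -(output gap)/β = -(2.465)/2.9 = -0.85 points.
So u = 3.43 - 0.85 = 2.58%.

2.58%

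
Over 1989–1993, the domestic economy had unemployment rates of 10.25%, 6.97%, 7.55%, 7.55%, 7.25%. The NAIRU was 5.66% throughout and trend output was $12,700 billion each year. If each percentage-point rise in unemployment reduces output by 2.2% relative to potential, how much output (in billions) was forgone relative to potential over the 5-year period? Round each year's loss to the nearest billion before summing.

Year 1989: gap = -2.2 × (10.25 - 5.66) = -10.098%, loss ≈ 12700 × 10.098/100 ≈ 1282.
Year 1990: gap = -2.2 × (6.97 - 5.66) = -2.882%, loss ≈ 12700 × 2.882/100 ≈ 366.
Year 1991: gap = -2.2 × (7.55 - 5.66) = -4.158%, loss ≈ 12700 × 4.158/100 ≈ 528.
Year 1992: gap = -2.2 × (7.55 - 5.66) = -4.158%, loss ≈ 12700 × 4.158/100 ≈ 528.
Year 1993: gap = -2.2 × (7.25 - 5.66) = -3.498%, loss ≈ 12700 × 3.498/100 ≈ 444.
Total lost output = 1282 + 366 + 528 + 528 + 444 = 3148 billion.

$3,148 billion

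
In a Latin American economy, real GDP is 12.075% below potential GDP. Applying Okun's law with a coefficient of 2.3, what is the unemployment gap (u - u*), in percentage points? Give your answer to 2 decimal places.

Okun's law: output gap = -β × (u - u*), so u - u* = -(output gap)/β.
u - u* = -(-12.075)/2.3 = 5.25 percentage points.

5.25 percentage points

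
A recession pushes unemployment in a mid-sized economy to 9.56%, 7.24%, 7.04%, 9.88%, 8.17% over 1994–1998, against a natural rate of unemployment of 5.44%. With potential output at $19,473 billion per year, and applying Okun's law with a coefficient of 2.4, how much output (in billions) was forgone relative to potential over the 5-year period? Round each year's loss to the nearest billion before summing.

Year 1994: gap = -2.4 × (9.56 - 5.44) = -9.888%, loss ≈ 19473 × 9.888/100 ≈ 1925.
Year 1995: gap = -2.4 × (7.24 - 5.44) = -4.32%, loss ≈ 19473 × 4.32/100 ≈ 841.
Year 1996: gap = -2.4 × (7.04 - 5.44) = -3.84%, loss ≈ 19473 × 3.84/100 ≈ 748.
Year 1997: gap = -2.4 × (9.88 - 5.44) = -10.656%, loss ≈ 19473 × 10.656/100 ≈ 2075.
Year 1998: gap = -2.4 × (8.17 - 5.44) = -6.552%, loss ≈ 19473 × 6.552/100 ≈ 1276.
Total lost output = 1925 + 841 + 748 + 2075 + 1276 = 6865 billion.

$6,865 billion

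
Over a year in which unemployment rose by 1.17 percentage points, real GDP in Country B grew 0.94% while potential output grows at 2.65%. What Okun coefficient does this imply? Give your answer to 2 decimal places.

Growth form: g_Y = g_Y* - β × Δu, so β = (g_Y* - g_Y)/Δu.
β = (2.65 - 0.94)/1.17 = 1.71/1.17 = 1.46.

β ≈ 1.46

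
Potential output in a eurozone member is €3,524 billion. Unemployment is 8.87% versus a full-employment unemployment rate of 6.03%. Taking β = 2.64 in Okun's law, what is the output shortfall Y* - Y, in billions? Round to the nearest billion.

€264 billion

Output gap = -2.64 × (8.87 - 6.03) = -2.64 × 2.84 = -7.4976%.
Actual GDP ≈ 3524 × 0.925024 ≈ 3260 billion, so the shortfall is 3524 - 3260 = 264 billion.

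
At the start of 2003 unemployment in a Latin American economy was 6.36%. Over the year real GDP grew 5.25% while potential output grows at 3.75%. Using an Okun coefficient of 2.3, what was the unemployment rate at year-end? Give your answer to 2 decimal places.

5.71%

Growth-rate Okun's law: g_Y = g_Y* - β × Δu, so Δu = (g_Y* - g_Y)/β.
Δu = (3.75 - 5.25)/2.3 = -1.5/2.3 = -0.65 percentage points.
Year-end unemployment = 6.36 - 0.65 = 5.71%.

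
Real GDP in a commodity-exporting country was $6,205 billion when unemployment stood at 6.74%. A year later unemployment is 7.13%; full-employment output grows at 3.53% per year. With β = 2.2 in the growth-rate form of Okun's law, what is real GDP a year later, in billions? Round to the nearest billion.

$6,371 billion

Δu = 7.13 - 6.74 = 0.39 points.
Okun's law (growth form): g_Y = g_Y* - β × Δu = 3.53 - 2.2 × (0.39) = 3.53 - 0.858 = 2.672%.
Real GDP in the next year = 6205 × (1 + 2.672/100) = 6205 × 1.02672 ≈ 6371 billion.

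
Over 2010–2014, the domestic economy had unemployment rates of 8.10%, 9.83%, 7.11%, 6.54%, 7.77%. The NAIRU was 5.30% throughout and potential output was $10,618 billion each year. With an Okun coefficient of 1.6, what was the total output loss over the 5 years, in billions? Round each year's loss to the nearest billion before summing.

Year 2010: gap = -1.6 × (8.1 - 5.3) = -4.48%, loss ≈ 10618 × 4.48/100 ≈ 476.
Year 2011: gap = -1.6 × (9.83 - 5.3) = -7.248%, loss ≈ 10618 × 7.248/100 ≈ 770.
Year 2012: gap = -1.6 × (7.11 - 5.3) = -2.896%, loss ≈ 10618 × 2.896/100 ≈ 307.
Year 2013: gap = -1.6 × (6.54 - 5.3) = -1.984%, loss ≈ 10618 × 1.984/100 ≈ 211.
Year 2014: gap = -1.6 × (7.77 - 5.3) = -3.952%, loss ≈ 10618 × 3.952/100 ≈ 420.
Total lost output = 476 + 770 + 307 + 211 + 420 = 2184 billion.

$2,184 billion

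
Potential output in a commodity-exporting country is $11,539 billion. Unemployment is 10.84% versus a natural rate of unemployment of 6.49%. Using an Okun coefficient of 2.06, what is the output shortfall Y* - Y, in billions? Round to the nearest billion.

$1,034 billion

Output gap = -2.06 × (10.84 - 6.49) = -2.06 × 4.35 = -8.961%.
Actual GDP ≈ 11539 × 0.91039 ≈ 10505 billion, so the shortfall is 11539 - 10505 = 1034 billion.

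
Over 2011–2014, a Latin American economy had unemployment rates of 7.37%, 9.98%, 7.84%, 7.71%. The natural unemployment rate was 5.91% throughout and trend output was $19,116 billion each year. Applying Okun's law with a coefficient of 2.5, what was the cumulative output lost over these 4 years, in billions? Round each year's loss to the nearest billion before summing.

Year 2011: gap = -2.5 × (7.37 - 5.91) = -3.65%, loss ≈ 19116 × 3.65/100 ≈ 698.
Year 2012: gap = -2.5 × (9.98 - 5.91) = -10.175%, loss ≈ 19116 × 10.175/100 ≈ 1945.
Year 2013: gap = -2.5 × (7.84 - 5.91) = -4.825%, loss ≈ 19116 × 4.825/100 ≈ 922.
Year 2014: gap = -2.5 × (7.71 - 5.91) = -4.5%, loss ≈ 19116 × 4.5/100 ≈ 860.
Total lost output = 698 + 1945 + 922 + 860 = 4425 billion.

$4,425 billion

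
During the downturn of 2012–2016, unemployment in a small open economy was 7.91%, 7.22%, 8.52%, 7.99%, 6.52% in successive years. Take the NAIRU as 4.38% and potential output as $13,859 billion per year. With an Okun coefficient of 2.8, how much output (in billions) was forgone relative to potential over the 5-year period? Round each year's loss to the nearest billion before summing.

$6,310 billion

Year 2012: gap = -2.8 × (7.91 - 4.38) = -9.884%, loss ≈ 13859 × 9.884/100 ≈ 1370.
Year 2013: gap = -2.8 × (7.22 - 4.38) = -7.952%, loss ≈ 13859 × 7.952/100 ≈ 1102.
Year 2014: gap = -2.8 × (8.52 - 4.38) = -11.592%, loss ≈ 13859 × 11.592/100 ≈ 1607.
Year 2015: gap = -2.8 × (7.99 - 4.38) = -10.108%, loss ≈ 13859 × 10.108/100 ≈ 1401.
Year 2016: gap = -2.8 × (6.52 - 4.38) = -5.992%, loss ≈ 13859 × 5.992/100 ≈ 830.
Total lost output = 1370 + 1102 + 1607 + 1401 + 830 = 6310 billion.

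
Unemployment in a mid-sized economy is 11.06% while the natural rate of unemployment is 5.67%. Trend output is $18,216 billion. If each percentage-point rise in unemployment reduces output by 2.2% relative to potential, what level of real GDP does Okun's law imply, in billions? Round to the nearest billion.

$16,056 billion

Unemployment gap = 11.06 - 5.67 = 5.39 points, so the output gap is -2.2 × 5.39 = -11.858%.
Actual GDP = 18216 × (1 - 11.858/100) = 18216 × 0.88142 ≈ 16056 billion.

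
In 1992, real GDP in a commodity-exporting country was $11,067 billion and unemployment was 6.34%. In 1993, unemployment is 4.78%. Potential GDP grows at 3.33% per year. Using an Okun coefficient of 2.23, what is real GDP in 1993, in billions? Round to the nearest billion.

Δu = 4.78 - 6.34 = -1.56 points.
Okun's law (growth form): g_Y = g_Y* - β × Δu = 3.33 - 2.23 × (-1.56) = 3.33 + 3.4788 = 6.8088%.
Real GDP in the next year = 11067 × (1 + 6.8088/100) = 11067 × 1.068088 ≈ 11821 billion.

$11,821 billion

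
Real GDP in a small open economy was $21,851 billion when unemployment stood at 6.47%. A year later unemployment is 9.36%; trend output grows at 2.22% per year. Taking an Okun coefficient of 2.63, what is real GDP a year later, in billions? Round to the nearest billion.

$20,675 billion

Δu = 9.36 - 6.47 = 2.89 points.
Okun's law (growth form): g_Y = g_Y* - β × Δu = 2.22 - 2.63 × (2.89) = 2.22 - 7.6007 = -5.3807%.
Real GDP in the next year = 21851 × (1 - 5.3807/100) = 21851 × 0.946193 ≈ 20675 billion.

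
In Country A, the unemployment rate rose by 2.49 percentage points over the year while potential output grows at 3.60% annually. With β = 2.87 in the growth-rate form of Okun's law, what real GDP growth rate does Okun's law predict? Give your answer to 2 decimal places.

Growth-rate Okun's law: g_Y = g_Y* - β × Δu.
g_Y = 3.60 - 2.87 × (2.49) = 3.6 - 7.1463 = -3.5463%, i.e. -3.55% to 2 d.p.

-3.55%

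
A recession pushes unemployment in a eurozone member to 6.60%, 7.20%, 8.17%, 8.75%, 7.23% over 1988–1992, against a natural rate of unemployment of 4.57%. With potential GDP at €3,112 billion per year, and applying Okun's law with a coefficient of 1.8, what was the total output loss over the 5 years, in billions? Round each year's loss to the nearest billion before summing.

Year 1988: gap = -1.8 × (6.6 - 4.57) = -3.654%, loss ≈ 3112 × 3.654/100 ≈ 114.
Year 1989: gap = -1.8 × (7.2 - 4.57) = -4.734%, loss ≈ 3112 × 4.734/100 ≈ 147.
Year 1990: gap = -1.8 × (8.17 - 4.57) = -6.48%, loss ≈ 3112 × 6.48/100 ≈ 202.
Year 1991: gap = -1.8 × (8.75 - 4.57) = -7.524%, loss ≈ 3112 × 7.524/100 ≈ 234.
Year 1992: gap = -1.8 × (7.23 - 4.57) = -4.788%, loss ≈ 3112 × 4.788/100 ≈ 149.
Total lost output = 114 + 147 + 202 + 234 + 149 = 846 billion.

€846 billion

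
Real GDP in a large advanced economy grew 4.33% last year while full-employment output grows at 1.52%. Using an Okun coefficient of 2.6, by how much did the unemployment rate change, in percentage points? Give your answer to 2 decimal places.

-1.08 percentage points

Growth-rate Okun's law: g_Y = g_Y* - β × Δu, so Δu = (g_Y* - g_Y)/β.
Δu = (1.52 - 4.33)/2.6 = -2.81/2.6 = -1.08 percentage points.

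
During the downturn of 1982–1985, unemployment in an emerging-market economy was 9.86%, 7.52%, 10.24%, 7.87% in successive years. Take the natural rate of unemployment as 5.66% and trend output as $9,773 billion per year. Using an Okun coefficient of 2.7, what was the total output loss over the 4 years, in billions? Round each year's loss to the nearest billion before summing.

Year 1982: gap = -2.7 × (9.86 - 5.66) = -11.34%, loss ≈ 9773 × 11.34/100 ≈ 1108.
Year 1983: gap = -2.7 × (7.52 - 5.66) = -5.022%, loss ≈ 9773 × 5.022/100 ≈ 491.
Year 1984: gap = -2.7 × (10.24 - 5.66) = -12.366%, loss ≈ 9773 × 12.366/100 ≈ 1209.
Year 1985: gap = -2.7 × (7.87 - 5.66) = -5.967%, loss ≈ 9773 × 5.967/100 ≈ 583.
Total lost output = 1108 + 491 + 1209 + 583 = 3391 billion.

$3,391 billion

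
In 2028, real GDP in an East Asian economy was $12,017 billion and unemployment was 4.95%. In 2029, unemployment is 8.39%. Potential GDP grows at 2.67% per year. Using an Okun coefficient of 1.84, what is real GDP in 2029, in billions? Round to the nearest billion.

$11,577 billion

Δu = 8.39 - 4.95 = 3.44 points.
Okun's law (growth form): g_Y = g_Y* - β × Δu = 2.67 - 1.84 × (3.44) = 2.67 - 6.3296 = -3.6596%.
Real GDP in the next year = 12017 × (1 - 3.6596/100) = 12017 × 0.963404 ≈ 11577 billion.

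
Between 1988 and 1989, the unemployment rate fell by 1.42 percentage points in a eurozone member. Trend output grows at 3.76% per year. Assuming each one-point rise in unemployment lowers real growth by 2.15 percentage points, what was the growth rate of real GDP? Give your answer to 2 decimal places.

6.81%

Growth-rate Okun's law: g_Y = g_Y* - β × Δu.
g_Y = 3.76 - 2.15 × (-1.42) = 3.76 + 3.053 = 6.813%, i.e. 6.81% to 2 d.p.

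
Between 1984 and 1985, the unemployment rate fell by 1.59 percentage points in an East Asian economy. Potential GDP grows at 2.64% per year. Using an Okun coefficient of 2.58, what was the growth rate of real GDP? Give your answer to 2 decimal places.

6.74%

Growth-rate Okun's law: g_Y = g_Y* - β × Δu.
g_Y = 2.64 - 2.58 × (-1.59) = 2.64 + 4.1022 = 6.7422%, i.e. 6.74% to 2 d.p.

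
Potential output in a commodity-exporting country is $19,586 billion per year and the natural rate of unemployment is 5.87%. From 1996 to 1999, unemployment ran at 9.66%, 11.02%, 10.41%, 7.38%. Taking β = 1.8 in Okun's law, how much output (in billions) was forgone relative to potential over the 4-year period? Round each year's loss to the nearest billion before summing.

Year 1996: gap = -1.8 × (9.66 - 5.87) = -6.822%, loss ≈ 19586 × 6.822/100 ≈ 1336.
Year 1997: gap = -1.8 × (11.02 - 5.87) = -9.27%, loss ≈ 19586 × 9.27/100 ≈ 1816.
Year 1998: gap = -1.8 × (10.41 - 5.87) = -8.172%, loss ≈ 19586 × 8.172/100 ≈ 1601.
Year 1999: gap = -1.8 × (7.38 - 5.87) = -2.718%, loss ≈ 19586 × 2.718/100 ≈ 532.
Total lost output = 1336 + 1816 + 1601 + 532 = 5285 billion.

$5,285 billion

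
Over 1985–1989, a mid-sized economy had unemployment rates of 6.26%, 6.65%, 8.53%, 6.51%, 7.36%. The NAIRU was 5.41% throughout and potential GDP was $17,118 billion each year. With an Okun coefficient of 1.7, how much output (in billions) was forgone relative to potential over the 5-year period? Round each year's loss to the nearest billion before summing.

$2,403 billion

Year 1985: gap = -1.7 × (6.26 - 5.41) = -1.445%, loss ≈ 17118 × 1.445/100 ≈ 247.
Year 1986: gap = -1.7 × (6.65 - 5.41) = -2.108%, loss ≈ 17118 × 2.108/100 ≈ 361.
Year 1987: gap = -1.7 × (8.53 - 5.41) = -5.304%, loss ≈ 17118 × 5.304/100 ≈ 908.
Year 1988: gap = -1.7 × (6.51 - 5.41) = -1.87%, loss ≈ 17118 × 1.87/100 ≈ 320.
Year 1989: gap = -1.7 × (7.36 - 5.41) = -3.315%, loss ≈ 17118 × 3.315/100 ≈ 567.
Total lost output = 247 + 361 + 908 + 320 + 567 = 2403 billion.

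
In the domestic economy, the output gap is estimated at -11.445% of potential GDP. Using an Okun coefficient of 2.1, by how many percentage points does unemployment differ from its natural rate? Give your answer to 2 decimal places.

5.45 percentage points

Okun's law: output gap = -β × (u - u*), so u - u* = -(output gap)/β.
u - u* = -(-11.445)/2.1 = 5.45 percentage points.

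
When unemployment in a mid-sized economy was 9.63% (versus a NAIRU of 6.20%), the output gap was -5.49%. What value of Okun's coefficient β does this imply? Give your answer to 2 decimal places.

β ≈ 1.60

Okun's law: output gap = -β × (u - u*).
-5.49 = -β × (9.63 - 6.2) = -β × 3.43, so β = 5.49/3.43 = 1.60.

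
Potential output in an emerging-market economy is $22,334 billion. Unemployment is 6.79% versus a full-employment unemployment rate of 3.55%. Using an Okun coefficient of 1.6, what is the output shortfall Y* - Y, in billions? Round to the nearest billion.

Output gap = -1.6 × (6.79 - 3.55) = -1.6 × 3.24 = -5.184%.
Actual GDP ≈ 22334 × 0.94816 ≈ 21176 billion, so the shortfall is 22334 - 21176 = 1158 billion.

$1,158 billion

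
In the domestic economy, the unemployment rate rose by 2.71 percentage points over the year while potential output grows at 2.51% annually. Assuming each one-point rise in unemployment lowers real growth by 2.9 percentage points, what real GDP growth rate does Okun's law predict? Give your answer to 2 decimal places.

-5.35%

Growth-rate Okun's law: g_Y = g_Y* - β × Δu.
g_Y = 2.51 - 2.9 × (2.71) = 2.51 - 7.859 = -5.349%, i.e. -5.35% to 2 d.p.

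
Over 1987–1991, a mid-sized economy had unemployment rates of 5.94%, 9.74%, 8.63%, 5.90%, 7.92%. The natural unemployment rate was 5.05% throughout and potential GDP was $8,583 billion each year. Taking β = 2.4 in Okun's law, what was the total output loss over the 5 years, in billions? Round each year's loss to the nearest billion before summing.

Year 1987: gap = -2.4 × (5.94 - 5.05) = -2.136%, loss ≈ 8583 × 2.136/100 ≈ 183.
Year 1988: gap = -2.4 × (9.74 - 5.05) = -11.256%, loss ≈ 8583 × 11.256/100 ≈ 966.
Year 1989: gap = -2.4 × (8.63 - 5.05) = -8.592%, loss ≈ 8583 × 8.592/100 ≈ 737.
Year 1990: gap = -2.4 × (5.9 - 5.05) = -2.04%, loss ≈ 8583 × 2.04/100 ≈ 175.
Year 1991: gap = -2.4 × (7.92 - 5.05) = -6.888%, loss ≈ 8583 × 6.888/100 ≈ 591.
Total lost output = 183 + 966 + 737 + 175 + 591 = 2652 billion.

$2,652 billion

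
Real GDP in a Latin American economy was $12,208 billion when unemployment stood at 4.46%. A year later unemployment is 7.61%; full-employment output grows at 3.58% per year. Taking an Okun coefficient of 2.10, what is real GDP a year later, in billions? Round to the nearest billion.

$11,837 billion

Δu = 7.61 - 4.46 = 3.15 points.
Okun's law (growth form): g_Y = g_Y* - β × Δu = 3.58 - 2.10 × (3.15) = 3.58 - 6.615 = -3.035%.
Real GDP in the next year = 12208 × (1 - 3.035/100) = 12208 × 0.96965 ≈ 11837 billion.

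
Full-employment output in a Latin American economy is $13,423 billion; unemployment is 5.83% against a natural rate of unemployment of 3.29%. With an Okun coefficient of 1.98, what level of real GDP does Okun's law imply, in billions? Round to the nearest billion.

Unemployment gap = 5.83 - 3.29 = 2.54 points, so the output gap is -1.98 × 2.54 = -5.0292%.
Actual GDP = 13423 × (1 - 5.0292/100) = 13423 × 0.949708 ≈ 12748 billion.

$12,748 billion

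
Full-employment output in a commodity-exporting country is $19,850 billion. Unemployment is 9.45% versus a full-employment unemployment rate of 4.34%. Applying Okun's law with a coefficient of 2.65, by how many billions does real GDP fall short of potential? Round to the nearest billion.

Output gap = -2.65 × (9.45 - 4.34) = -2.65 × 5.11 = -13.5415%.
Actual GDP ≈ 19850 × 0.864585 ≈ 17162 billion, so the shortfall is 19850 - 17162 = 2688 billion.

$2,688 billion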